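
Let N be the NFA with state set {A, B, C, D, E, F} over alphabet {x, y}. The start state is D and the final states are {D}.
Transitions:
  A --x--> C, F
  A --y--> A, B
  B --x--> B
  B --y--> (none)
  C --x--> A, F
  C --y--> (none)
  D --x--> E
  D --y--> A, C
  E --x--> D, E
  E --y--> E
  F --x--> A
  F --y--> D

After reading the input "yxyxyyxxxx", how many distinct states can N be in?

5

Start: {D}
read y: {A, C}
read x: {A, C, F}
read y: {A, B, D}
read x: {B, C, E, F}
read y: {D, E}
read y: {A, C, E}
read x: {A, C, D, E, F}
read x: {A, C, D, E, F}
read x: {A, C, D, E, F}
read x: {A, C, D, E, F}
Final reachable set {A, C, D, E, F} has 5 states.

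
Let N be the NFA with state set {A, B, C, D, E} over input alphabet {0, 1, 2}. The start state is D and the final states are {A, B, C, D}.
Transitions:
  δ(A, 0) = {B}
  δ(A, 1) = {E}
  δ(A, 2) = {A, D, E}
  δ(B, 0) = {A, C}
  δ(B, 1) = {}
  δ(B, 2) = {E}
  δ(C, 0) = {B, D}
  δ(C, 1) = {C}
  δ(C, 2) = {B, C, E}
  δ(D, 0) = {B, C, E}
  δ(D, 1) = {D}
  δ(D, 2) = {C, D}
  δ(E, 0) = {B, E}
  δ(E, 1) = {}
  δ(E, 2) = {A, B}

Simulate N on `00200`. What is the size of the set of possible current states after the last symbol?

5

Start: {D}
read 0: {B, C, E}
read 0: {A, B, C, D, E}
read 2: {A, B, C, D, E}
read 0: {A, B, C, D, E}
read 0: {A, B, C, D, E}
Final reachable set {A, B, C, D, E} has 5 states.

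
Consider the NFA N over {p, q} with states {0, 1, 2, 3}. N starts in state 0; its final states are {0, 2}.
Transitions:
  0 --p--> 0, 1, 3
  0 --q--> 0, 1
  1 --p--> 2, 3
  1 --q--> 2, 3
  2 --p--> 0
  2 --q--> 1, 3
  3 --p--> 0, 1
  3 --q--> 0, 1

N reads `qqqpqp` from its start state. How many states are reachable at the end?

4

Start: {0}
read q: {0, 1}
read q: {0, 1, 2, 3}
read q: {0, 1, 2, 3}
read p: {0, 1, 2, 3}
read q: {0, 1, 2, 3}
read p: {0, 1, 2, 3}
Final reachable set {0, 1, 2, 3} has 4 states.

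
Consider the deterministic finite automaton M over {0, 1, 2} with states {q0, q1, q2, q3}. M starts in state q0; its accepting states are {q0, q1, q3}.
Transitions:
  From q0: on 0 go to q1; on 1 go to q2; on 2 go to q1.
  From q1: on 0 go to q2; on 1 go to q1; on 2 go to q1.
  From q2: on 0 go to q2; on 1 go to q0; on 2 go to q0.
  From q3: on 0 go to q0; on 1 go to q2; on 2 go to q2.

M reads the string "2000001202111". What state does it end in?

q2

q0 --2--> q1
q1 --0--> q2
q2 --0--> q2
q2 --0--> q2
q2 --0--> q2
q2 --0--> q2
q2 --1--> q0
q0 --2--> q1
q1 --0--> q2
q2 --2--> q0
q0 --1--> q2
q2 --1--> q0
q0 --1--> q2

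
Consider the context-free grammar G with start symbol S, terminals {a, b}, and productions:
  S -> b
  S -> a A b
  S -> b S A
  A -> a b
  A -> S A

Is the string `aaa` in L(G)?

no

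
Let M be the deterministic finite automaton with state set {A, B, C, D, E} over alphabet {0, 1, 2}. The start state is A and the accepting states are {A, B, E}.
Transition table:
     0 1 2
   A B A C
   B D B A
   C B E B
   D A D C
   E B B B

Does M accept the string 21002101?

A --2--> C
C --1--> E
E --0--> B
B --0--> D
D --2--> C
C --1--> E
E --0--> B
B --1--> B
End in state B, which is an accepting state.

accepted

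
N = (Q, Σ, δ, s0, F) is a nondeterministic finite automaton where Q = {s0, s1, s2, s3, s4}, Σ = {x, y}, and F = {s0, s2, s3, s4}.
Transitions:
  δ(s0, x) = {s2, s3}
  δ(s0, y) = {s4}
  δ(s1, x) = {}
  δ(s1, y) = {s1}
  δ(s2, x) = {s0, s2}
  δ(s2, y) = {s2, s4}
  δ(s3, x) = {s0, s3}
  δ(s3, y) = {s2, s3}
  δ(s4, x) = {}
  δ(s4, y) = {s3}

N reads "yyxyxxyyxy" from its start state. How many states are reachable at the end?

Start: {s0}
read y: {s4}
read y: {s3}
read x: {s0, s3}
read y: {s2, s3, s4}
read x: {s0, s2, s3}
read x: {s0, s2, s3}
read y: {s2, s3, s4}
read y: {s2, s3, s4}
read x: {s0, s2, s3}
read y: {s2, s3, s4}
Final reachable set {s2, s3, s4} has 3 states.

3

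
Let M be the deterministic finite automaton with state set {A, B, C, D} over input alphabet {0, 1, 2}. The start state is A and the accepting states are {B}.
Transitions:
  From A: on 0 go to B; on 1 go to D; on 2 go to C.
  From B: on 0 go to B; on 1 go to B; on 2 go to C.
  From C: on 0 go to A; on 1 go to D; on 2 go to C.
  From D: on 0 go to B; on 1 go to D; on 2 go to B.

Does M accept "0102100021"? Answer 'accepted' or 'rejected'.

rejected

A --0--> B
B --1--> B
B --0--> B
B --2--> C
C --1--> D
D --0--> B
B --0--> B
B --0--> B
B --2--> C
C --1--> D
End in state D, which is not an accepting state.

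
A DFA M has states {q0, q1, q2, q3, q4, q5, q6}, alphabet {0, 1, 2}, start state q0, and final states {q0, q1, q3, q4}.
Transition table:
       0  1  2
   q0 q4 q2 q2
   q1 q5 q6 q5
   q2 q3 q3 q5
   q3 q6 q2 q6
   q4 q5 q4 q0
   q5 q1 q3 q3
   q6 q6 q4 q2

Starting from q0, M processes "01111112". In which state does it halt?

q0

q0 --0--> q4
q4 --1--> q4
q4 --1--> q4
q4 --1--> q4
q4 --1--> q4
q4 --1--> q4
q4 --1--> q4
q4 --2--> q0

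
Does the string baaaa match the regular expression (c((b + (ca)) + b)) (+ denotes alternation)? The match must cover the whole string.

no

No split of baaaa into u·v has c matching u and ((b+(ca))+b) matching v.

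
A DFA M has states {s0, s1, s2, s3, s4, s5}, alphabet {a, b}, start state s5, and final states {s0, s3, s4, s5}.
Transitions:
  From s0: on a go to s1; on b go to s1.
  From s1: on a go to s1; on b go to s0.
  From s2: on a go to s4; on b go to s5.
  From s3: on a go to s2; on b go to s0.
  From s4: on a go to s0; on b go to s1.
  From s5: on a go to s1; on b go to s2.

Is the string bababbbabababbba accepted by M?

s5 --b--> s2
s2 --a--> s4
s4 --b--> s1
s1 --a--> s1
s1 --b--> s0
s0 --b--> s1
s1 --b--> s0
s0 --a--> s1
s1 --b--> s0
s0 --a--> s1
s1 --b--> s0
s0 --a--> s1
s1 --b--> s0
s0 --b--> s1
s1 --b--> s0
s0 --a--> s1
End in state s1, which is not an accepting state.

rejected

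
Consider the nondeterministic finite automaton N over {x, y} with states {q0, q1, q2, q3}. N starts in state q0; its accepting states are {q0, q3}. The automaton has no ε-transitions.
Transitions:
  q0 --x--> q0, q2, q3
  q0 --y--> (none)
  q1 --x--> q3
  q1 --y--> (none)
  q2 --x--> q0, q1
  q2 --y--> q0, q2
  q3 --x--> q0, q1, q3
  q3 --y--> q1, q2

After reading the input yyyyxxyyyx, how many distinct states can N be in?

Start: {q0}
read y: {}
The reachable set is empty and stays empty for the remaining 9 symbols.
Final reachable set {} has 0 states.

0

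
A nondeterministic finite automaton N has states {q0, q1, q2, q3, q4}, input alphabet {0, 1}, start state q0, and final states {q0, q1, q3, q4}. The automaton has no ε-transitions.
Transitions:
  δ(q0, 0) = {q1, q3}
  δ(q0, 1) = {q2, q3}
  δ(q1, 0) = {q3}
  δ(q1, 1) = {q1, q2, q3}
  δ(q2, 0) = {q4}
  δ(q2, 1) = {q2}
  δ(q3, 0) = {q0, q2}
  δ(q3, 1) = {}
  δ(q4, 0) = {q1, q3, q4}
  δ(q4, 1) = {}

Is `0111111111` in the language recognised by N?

Start: {q0}
read 0: {q1, q3}
read 1: {q1, q2, q3}
read 1: {q1, q2, q3}
read 1: {q1, q2, q3}
read 1: {q1, q2, q3}
read 1: {q1, q2, q3}
read 1: {q1, q2, q3}
read 1: {q1, q2, q3}
read 1: {q1, q2, q3}
read 1: {q1, q2, q3}
Reachable ∩ accepting = {q1, q3} — nonempty.

accepted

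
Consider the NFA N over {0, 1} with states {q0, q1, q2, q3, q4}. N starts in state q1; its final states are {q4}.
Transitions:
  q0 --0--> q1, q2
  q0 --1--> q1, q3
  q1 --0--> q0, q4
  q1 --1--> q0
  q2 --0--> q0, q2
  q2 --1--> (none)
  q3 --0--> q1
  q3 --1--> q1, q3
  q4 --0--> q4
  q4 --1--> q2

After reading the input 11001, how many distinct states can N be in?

Start: {q1}
read 1: {q0}
read 1: {q1, q3}
read 0: {q0, q1, q4}
read 0: {q0, q1, q2, q4}
read 1: {q0, q1, q2, q3}
Final reachable set {q0, q1, q2, q3} has 4 states.

4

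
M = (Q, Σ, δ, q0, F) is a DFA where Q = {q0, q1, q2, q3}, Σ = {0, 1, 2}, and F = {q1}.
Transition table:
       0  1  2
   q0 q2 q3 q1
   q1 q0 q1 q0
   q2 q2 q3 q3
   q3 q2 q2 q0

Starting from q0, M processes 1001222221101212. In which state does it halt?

q0 --1--> q3
q3 --0--> q2
q2 --0--> q2
q2 --1--> q3
q3 --2--> q0
q0 --2--> q1
q1 --2--> q0
q0 --2--> q1
q1 --2--> q0
q0 --1--> q3
q3 --1--> q2
q2 --0--> q2
q2 --1--> q3
q3 --2--> q0
q0 --1--> q3
q3 --2--> q0

q0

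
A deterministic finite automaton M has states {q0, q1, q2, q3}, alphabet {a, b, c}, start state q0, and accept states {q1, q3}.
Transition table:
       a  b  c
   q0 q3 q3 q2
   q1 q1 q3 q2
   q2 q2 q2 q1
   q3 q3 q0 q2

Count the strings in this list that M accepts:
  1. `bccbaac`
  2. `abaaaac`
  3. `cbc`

1

`bccbaac`: rejected
`abaaaac`: rejected
`cbc`: accepted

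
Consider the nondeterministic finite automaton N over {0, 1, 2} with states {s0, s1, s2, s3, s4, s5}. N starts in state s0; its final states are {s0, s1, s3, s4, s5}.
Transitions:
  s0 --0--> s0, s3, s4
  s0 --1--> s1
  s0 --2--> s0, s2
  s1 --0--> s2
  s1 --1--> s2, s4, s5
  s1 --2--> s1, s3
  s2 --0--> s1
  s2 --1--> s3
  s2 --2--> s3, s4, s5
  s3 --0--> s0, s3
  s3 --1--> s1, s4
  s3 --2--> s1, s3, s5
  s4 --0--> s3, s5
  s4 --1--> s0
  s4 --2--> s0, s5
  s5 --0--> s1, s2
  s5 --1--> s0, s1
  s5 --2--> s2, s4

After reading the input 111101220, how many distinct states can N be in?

Start: {s0}
read 1: {s1}
read 1: {s2, s4, s5}
read 1: {s0, s1, s3}
read 1: {s1, s2, s4, s5}
read 0: {s1, s2, s3, s5}
read 1: {s0, s1, s2, s3, s4, s5}
read 2: {s0, s1, s2, s3, s4, s5}
read 2: {s0, s1, s2, s3, s4, s5}
read 0: {s0, s1, s2, s3, s4, s5}
Final reachable set {s0, s1, s2, s3, s4, s5} has 6 states.

6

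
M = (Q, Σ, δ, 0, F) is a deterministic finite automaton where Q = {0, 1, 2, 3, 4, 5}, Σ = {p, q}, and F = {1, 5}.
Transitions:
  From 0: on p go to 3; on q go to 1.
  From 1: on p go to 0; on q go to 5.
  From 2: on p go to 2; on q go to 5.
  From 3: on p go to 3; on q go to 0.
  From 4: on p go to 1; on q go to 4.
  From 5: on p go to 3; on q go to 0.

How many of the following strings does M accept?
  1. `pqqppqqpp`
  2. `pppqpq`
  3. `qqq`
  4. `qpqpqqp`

`pqqppqqpp`: rejected
`pppqpq`: rejected
`qqq`: rejected
`qpqpqqp`: rejected

0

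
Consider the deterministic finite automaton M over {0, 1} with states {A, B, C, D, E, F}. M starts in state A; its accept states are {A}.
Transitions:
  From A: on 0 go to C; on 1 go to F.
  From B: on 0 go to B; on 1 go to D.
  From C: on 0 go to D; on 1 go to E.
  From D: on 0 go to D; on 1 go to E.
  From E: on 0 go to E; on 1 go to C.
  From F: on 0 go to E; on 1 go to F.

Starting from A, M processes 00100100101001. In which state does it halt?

A --0--> C
C --0--> D
D --1--> E
E --0--> E
E --0--> E
E --1--> C
C --0--> D
D --0--> D
D --1--> E
E --0--> E
E --1--> C
C --0--> D
D --0--> D
D --1--> E

E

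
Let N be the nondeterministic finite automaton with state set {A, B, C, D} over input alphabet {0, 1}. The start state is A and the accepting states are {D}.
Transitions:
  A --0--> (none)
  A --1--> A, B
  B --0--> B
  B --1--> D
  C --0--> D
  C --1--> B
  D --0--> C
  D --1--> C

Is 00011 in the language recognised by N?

rejected

Start: {A}
read 0: {}
The reachable set is empty and stays empty for the remaining 4 symbols.
Reachable ∩ accepting = {} — empty.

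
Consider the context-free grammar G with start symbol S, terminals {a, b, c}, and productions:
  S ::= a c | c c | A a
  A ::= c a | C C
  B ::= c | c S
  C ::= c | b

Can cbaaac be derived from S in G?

no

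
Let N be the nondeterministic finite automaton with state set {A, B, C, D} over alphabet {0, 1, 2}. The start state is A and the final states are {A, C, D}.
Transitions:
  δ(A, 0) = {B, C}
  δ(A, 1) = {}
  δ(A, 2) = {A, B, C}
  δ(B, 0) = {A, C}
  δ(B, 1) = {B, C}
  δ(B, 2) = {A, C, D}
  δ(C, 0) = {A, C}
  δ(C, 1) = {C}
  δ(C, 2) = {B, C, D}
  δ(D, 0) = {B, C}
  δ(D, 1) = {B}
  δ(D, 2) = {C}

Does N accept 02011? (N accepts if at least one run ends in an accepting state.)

Start: {A}
read 0: {B, C}
read 2: {A, B, C, D}
read 0: {A, B, C}
read 1: {B, C}
read 1: {B, C}
Reachable ∩ accepting = {C} — nonempty.

accepted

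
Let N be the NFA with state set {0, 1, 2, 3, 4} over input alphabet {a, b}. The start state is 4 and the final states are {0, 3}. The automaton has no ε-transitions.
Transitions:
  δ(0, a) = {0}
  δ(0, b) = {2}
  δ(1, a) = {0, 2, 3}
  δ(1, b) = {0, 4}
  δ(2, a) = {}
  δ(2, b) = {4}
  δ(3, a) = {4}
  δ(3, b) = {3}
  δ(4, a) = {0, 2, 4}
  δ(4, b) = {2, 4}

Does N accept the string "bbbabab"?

Start: {4}
read b: {2, 4}
read b: {2, 4}
read b: {2, 4}
read a: {0, 2, 4}
read b: {2, 4}
read a: {0, 2, 4}
read b: {2, 4}
Reachable ∩ accepting = {} — empty.

rejected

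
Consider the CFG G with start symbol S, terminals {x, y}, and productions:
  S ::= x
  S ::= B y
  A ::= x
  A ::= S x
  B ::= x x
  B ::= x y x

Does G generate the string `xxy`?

yes

S ⇒ By ⇒ xxy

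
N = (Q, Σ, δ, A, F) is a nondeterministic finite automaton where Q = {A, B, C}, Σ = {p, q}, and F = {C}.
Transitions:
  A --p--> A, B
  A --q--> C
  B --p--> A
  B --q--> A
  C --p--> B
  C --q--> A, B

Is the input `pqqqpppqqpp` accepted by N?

rejected

Start: {A}
read p: {A, B}
read q: {A, C}
read q: {A, B, C}
read q: {A, B, C}
read p: {A, B}
read p: {A, B}
read p: {A, B}
read q: {A, C}
read q: {A, B, C}
read p: {A, B}
read p: {A, B}
Reachable ∩ accepting = {} — empty.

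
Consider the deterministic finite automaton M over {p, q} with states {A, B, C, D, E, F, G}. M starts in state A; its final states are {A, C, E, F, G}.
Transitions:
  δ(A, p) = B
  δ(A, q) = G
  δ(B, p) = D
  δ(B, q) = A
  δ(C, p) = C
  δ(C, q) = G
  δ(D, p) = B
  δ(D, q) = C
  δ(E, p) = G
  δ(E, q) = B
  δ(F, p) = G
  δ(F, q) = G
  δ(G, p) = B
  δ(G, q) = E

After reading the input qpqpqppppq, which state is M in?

A --q--> G
G --p--> B
B --q--> A
A --p--> B
B --q--> A
A --p--> B
B --p--> D
D --p--> B
B --p--> D
D --q--> C

C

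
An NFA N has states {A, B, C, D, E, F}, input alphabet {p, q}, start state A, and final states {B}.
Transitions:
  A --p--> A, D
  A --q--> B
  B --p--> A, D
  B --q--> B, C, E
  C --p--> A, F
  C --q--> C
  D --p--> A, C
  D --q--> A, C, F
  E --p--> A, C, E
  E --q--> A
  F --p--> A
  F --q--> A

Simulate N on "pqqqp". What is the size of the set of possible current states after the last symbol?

5

Start: {A}
read p: {A, D}
read q: {A, B, C, F}
read q: {A, B, C, E}
read q: {A, B, C, E}
read p: {A, C, D, E, F}
Final reachable set {A, C, D, E, F} has 5 states.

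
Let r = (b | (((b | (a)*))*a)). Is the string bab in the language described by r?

Neither b nor (((b|(a)*))*a) matches bab.

no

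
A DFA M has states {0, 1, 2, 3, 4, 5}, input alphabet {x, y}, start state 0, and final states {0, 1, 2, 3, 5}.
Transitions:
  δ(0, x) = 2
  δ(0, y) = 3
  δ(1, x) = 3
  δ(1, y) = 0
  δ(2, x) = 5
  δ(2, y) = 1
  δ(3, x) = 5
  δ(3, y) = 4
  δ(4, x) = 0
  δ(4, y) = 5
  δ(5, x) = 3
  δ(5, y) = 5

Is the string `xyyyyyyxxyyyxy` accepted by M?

0 --x--> 2
2 --y--> 1
1 --y--> 0
0 --y--> 3
3 --y--> 4
4 --y--> 5
5 --y--> 5
5 --x--> 3
3 --x--> 5
5 --y--> 5
5 --y--> 5
5 --y--> 5
5 --x--> 3
3 --y--> 4
End in state 4, which is not an accepting state.

rejected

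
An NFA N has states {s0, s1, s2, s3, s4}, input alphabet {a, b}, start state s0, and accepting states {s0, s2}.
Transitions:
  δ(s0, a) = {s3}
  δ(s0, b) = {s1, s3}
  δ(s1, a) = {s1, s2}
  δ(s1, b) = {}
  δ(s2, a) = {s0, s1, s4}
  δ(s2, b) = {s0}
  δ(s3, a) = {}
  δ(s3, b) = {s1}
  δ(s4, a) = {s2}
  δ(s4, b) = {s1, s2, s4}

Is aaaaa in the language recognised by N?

rejected

Start: {s0}
read a: {s3}
read a: {}
The reachable set is empty and stays empty for the remaining 3 symbols.
Reachable ∩ accepting = {} — empty.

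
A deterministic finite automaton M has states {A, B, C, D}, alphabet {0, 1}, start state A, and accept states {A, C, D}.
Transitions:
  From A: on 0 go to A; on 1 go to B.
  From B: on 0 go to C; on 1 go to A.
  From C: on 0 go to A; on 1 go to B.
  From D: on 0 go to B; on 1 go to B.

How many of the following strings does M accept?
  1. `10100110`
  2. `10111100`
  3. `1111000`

`10100110`: accepted
`10111100`: accepted
`1111000`: accepted

3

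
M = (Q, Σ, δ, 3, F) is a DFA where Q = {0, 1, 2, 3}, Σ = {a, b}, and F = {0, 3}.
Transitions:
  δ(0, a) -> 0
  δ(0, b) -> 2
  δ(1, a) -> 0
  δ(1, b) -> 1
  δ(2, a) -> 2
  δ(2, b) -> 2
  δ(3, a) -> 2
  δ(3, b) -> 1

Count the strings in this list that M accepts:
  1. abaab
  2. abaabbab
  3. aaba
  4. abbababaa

0

abaab: rejected
abaabbab: rejected
aaba: rejected
abbababaa: rejected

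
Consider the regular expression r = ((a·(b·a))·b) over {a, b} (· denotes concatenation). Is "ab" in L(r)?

no

No split of ab into u·v has (a·(b·a)) matching u and b matching v.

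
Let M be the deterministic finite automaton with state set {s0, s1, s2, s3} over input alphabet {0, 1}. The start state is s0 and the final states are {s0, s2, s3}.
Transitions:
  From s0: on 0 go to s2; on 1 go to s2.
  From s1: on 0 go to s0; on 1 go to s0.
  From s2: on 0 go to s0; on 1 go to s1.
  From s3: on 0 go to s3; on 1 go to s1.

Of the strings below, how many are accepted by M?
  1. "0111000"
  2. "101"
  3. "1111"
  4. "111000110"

"0111000": accepted
"101": accepted
"1111": accepted
"111000110": accepted

4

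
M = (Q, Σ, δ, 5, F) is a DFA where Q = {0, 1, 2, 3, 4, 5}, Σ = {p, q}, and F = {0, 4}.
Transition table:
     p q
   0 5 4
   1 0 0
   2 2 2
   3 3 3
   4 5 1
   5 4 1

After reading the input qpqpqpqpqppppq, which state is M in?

5 --q--> 1
1 --p--> 0
0 --q--> 4
4 --p--> 5
5 --q--> 1
1 --p--> 0
0 --q--> 4
4 --p--> 5
5 --q--> 1
1 --p--> 0
0 --p--> 5
5 --p--> 4
4 --p--> 5
5 --q--> 1

1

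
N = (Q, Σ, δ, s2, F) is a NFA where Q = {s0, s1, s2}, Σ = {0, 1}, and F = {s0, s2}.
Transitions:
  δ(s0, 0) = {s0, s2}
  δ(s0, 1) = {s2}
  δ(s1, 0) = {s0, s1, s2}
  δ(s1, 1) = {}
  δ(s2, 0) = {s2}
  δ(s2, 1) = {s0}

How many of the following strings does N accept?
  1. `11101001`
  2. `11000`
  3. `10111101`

`11101001`: accepted
`11000`: accepted
`10111101`: accepted

3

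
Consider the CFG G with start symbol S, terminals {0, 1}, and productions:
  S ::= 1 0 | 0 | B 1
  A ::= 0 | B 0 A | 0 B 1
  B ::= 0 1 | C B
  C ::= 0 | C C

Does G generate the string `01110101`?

no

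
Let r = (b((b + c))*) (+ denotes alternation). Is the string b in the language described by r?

Split as b·ε: b matches b and ((b+c))* matches ε.

yes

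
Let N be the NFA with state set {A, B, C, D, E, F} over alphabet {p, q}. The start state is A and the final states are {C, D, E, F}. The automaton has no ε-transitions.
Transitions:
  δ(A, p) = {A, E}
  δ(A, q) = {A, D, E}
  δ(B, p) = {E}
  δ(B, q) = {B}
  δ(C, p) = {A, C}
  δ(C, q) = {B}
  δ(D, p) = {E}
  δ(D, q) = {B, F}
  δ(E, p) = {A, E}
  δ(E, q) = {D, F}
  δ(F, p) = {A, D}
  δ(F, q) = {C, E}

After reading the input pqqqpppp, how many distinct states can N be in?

Start: {A}
read p: {A, E}
read q: {A, D, E, F}
read q: {A, B, C, D, E, F}
read q: {A, B, C, D, E, F}
read p: {A, C, D, E}
read p: {A, C, E}
read p: {A, C, E}
read p: {A, C, E}
Final reachable set {A, C, E} has 3 states.

3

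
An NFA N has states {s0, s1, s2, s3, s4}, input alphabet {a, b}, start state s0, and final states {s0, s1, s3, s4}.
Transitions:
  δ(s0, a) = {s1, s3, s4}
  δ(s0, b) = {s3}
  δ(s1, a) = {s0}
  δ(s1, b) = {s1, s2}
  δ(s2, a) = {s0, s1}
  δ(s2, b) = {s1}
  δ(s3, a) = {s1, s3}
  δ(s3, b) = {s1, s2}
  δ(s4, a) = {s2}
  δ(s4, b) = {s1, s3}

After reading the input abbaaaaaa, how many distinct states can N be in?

Start: {s0}
read a: {s1, s3, s4}
read b: {s1, s2, s3}
read b: {s1, s2}
read a: {s0, s1}
read a: {s0, s1, s3, s4}
read a: {s0, s1, s2, s3, s4}
read a: {s0, s1, s2, s3, s4}
read a: {s0, s1, s2, s3, s4}
read a: {s0, s1, s2, s3, s4}
Final reachable set {s0, s1, s2, s3, s4} has 5 states.

5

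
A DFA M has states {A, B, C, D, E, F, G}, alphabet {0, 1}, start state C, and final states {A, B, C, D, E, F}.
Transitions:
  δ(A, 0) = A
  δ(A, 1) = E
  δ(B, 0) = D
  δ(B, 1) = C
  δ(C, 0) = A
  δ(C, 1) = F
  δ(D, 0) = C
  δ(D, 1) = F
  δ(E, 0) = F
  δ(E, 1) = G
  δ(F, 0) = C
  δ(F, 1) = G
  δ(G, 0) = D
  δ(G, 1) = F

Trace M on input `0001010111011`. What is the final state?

C --0--> A
A --0--> A
A --0--> A
A --1--> E
E --0--> F
F --1--> G
G --0--> D
D --1--> F
F --1--> G
G --1--> F
F --0--> C
C --1--> F
F --1--> G

G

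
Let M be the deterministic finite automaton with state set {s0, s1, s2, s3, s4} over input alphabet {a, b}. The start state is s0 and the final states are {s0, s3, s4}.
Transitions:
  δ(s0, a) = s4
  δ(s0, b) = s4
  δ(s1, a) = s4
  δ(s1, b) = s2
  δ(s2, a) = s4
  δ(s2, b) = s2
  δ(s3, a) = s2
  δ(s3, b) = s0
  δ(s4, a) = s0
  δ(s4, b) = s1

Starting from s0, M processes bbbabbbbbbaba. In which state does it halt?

s4

s0 --b--> s4
s4 --b--> s1
s1 --b--> s2
s2 --a--> s4
s4 --b--> s1
s1 --b--> s2
s2 --b--> s2
s2 --b--> s2
s2 --b--> s2
s2 --b--> s2
s2 --a--> s4
s4 --b--> s1
s1 --a--> s4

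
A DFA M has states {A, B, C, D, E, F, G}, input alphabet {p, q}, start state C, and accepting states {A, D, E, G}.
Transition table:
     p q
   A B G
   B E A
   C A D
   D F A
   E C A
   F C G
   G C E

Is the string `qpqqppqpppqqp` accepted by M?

C --q--> D
D --p--> F
F --q--> G
G --q--> E
E --p--> C
C --p--> A
A --q--> G
G --p--> C
C --p--> A
A --p--> B
B --q--> A
A --q--> G
G --p--> C
End in state C, which is not an accepting state.

rejected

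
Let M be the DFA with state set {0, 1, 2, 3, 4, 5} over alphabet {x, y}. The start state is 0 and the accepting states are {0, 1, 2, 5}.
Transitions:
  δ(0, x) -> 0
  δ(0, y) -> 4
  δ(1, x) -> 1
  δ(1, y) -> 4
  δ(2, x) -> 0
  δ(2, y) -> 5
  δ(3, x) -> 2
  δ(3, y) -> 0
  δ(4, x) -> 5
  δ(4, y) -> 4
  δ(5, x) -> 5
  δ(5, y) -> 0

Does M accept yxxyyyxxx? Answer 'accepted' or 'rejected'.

0 --y--> 4
4 --x--> 5
5 --x--> 5
5 --y--> 0
0 --y--> 4
4 --y--> 4
4 --x--> 5
5 --x--> 5
5 --x--> 5
End in state 5, which is an accepting state.

accepted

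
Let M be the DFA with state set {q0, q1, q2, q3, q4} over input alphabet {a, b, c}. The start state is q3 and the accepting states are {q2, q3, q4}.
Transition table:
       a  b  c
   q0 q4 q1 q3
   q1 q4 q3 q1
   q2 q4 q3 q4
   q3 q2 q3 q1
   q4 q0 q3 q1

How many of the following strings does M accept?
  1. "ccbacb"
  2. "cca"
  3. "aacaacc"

"ccbacb": accepted
"cca": accepted
"aacaacc": rejected

2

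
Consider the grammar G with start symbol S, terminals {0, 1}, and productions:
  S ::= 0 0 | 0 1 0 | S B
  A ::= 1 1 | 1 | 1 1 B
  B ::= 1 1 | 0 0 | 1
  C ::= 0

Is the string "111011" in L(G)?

no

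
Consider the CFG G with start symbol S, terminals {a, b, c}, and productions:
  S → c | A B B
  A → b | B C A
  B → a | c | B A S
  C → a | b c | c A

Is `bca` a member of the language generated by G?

S ⇒ ABB ⇒ bBB ⇒ bcB ⇒ bca

yes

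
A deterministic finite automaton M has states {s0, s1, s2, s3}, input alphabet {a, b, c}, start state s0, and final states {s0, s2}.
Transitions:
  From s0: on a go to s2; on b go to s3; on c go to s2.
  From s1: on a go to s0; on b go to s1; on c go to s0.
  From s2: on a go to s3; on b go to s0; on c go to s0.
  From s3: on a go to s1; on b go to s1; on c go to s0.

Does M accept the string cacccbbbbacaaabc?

accepted

s0 --c--> s2
s2 --a--> s3
s3 --c--> s0
s0 --c--> s2
s2 --c--> s0
s0 --b--> s3
s3 --b--> s1
s1 --b--> s1
s1 --b--> s1
s1 --a--> s0
s0 --c--> s2
s2 --a--> s3
s3 --a--> s1
s1 --a--> s0
s0 --b--> s3
s3 --c--> s0
End in state s0, which is an accepting state.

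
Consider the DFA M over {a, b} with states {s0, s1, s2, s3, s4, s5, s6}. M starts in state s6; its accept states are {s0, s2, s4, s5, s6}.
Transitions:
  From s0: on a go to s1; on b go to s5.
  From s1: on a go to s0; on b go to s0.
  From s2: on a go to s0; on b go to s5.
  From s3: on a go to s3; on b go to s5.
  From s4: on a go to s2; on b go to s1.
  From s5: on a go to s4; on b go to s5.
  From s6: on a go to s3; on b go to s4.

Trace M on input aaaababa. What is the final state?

s0

s6 --a--> s3
s3 --a--> s3
s3 --a--> s3
s3 --a--> s3
s3 --b--> s5
s5 --a--> s4
s4 --b--> s1
s1 --a--> s0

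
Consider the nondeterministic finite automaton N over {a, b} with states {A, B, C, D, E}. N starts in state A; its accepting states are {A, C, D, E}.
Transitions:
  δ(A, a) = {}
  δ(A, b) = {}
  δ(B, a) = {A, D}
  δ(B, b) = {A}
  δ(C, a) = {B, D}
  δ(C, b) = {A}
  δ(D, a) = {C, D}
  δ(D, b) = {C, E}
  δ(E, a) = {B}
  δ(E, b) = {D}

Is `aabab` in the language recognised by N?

Start: {A}
read a: {}
The reachable set is empty and stays empty for the remaining 4 symbols.
Reachable ∩ accepting = {} — empty.

rejected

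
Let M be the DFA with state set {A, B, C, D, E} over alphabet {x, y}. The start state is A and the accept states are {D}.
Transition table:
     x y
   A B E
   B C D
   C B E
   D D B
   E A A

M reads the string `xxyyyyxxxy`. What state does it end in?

A --x--> B
B --x--> C
C --y--> E
E --y--> A
A --y--> E
E --y--> A
A --x--> B
B --x--> C
C --x--> B
B --y--> D

D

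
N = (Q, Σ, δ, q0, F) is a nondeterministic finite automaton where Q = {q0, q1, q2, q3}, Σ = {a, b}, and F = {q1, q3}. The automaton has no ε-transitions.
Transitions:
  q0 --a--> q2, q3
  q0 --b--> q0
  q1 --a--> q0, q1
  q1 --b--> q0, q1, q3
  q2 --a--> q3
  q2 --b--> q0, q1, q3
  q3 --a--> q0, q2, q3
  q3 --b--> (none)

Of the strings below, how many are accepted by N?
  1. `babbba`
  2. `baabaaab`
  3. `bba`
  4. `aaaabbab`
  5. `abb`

`babbba`: accepted
`baabaaab`: accepted
`bba`: accepted
`aaaabbab`: accepted
`abb`: accepted

5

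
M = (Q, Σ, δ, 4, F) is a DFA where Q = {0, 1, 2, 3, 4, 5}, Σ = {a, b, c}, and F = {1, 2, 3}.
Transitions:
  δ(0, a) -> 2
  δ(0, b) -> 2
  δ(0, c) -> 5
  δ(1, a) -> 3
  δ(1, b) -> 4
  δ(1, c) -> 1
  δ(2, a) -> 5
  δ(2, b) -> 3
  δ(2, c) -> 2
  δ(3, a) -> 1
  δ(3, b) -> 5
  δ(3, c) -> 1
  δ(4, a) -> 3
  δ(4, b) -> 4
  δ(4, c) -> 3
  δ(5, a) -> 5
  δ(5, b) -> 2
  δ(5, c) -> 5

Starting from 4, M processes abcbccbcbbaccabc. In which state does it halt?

4 --a--> 3
3 --b--> 5
5 --c--> 5
5 --b--> 2
2 --c--> 2
2 --c--> 2
2 --b--> 3
3 --c--> 1
1 --b--> 4
4 --b--> 4
4 --a--> 3
3 --c--> 1
1 --c--> 1
1 --a--> 3
3 --b--> 5
5 --c--> 5

5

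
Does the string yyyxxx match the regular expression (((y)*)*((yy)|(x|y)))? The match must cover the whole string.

no

No split of yyyxxx into u·v has ((y)*)* matching u and ((yy)|(x|y)) matching v.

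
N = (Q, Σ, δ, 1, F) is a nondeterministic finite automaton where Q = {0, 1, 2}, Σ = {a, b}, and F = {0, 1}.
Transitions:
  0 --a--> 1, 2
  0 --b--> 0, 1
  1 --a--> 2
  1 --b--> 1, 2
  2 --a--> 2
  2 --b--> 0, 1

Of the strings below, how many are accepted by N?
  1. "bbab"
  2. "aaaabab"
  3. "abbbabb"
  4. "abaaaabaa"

3

"bbab": accepted
"aaaabab": accepted
"abbbabb": accepted
"abaaaabaa": rejected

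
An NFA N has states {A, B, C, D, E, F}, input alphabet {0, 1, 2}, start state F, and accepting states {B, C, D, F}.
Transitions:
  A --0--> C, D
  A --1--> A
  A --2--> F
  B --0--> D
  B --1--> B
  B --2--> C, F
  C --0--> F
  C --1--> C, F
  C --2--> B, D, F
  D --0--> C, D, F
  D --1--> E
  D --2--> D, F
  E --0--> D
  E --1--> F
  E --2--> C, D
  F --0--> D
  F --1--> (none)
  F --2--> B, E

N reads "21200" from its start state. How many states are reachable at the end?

Start: {F}
read 2: {B, E}
read 1: {B, F}
read 2: {B, C, E, F}
read 0: {D, F}
read 0: {C, D, F}
Final reachable set {C, D, F} has 3 states.

3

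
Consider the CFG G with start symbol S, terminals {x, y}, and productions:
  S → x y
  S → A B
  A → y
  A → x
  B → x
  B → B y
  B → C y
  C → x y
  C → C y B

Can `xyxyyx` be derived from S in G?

no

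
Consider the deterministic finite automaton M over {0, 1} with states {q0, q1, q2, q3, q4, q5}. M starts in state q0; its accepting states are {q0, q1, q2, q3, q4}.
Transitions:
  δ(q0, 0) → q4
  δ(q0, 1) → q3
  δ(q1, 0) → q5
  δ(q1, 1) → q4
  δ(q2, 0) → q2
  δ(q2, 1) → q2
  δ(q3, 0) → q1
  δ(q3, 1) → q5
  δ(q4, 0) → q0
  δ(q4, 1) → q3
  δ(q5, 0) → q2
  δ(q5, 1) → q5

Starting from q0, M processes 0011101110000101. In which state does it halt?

q2

q0 --0--> q4
q4 --0--> q0
q0 --1--> q3
q3 --1--> q5
q5 --1--> q5
q5 --0--> q2
q2 --1--> q2
q2 --1--> q2
q2 --1--> q2
q2 --0--> q2
q2 --0--> q2
q2 --0--> q2
q2 --0--> q2
q2 --1--> q2
q2 --0--> q2
q2 --1--> q2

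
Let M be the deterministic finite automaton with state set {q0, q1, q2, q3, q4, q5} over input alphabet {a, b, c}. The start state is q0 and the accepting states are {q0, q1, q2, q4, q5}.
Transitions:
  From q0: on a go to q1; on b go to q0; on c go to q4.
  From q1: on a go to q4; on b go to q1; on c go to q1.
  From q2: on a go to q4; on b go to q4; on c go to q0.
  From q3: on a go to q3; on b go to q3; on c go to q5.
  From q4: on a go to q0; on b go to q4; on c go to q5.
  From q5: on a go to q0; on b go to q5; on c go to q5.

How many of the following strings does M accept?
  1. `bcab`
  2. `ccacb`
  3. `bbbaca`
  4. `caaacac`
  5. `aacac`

5

`bcab`: accepted
`ccacb`: accepted
`bbbaca`: accepted
`caaacac`: accepted
`aacac`: accepted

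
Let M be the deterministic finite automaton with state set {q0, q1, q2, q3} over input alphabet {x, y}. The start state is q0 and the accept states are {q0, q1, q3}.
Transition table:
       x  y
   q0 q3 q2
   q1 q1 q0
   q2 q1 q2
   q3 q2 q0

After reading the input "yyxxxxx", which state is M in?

q0 --y--> q2
q2 --y--> q2
q2 --x--> q1
q1 --x--> q1
q1 --x--> q1
q1 --x--> q1
q1 --x--> q1

q1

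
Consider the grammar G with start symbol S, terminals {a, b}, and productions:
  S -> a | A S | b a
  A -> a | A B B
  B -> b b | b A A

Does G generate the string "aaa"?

yes

S ⇒ AS ⇒ aS ⇒ aAS ⇒ aaS ⇒ aaa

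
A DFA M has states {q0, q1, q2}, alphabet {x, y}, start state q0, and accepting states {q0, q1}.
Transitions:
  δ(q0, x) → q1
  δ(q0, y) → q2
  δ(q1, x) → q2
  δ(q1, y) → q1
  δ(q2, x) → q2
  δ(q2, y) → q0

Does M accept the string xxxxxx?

q0 --x--> q1
q1 --x--> q2
q2 --x--> q2
q2 --x--> q2
q2 --x--> q2
q2 --x--> q2
End in state q2, which is not an accepting state.

rejected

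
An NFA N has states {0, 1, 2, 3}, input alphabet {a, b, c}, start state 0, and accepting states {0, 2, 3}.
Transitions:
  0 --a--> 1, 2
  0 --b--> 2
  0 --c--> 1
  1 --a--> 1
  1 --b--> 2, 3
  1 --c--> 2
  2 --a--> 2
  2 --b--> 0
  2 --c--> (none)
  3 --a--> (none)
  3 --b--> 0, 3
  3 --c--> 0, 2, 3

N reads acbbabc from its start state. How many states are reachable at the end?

Start: {0}
read a: {1, 2}
read c: {2}
read b: {0}
read b: {2}
read a: {2}
read b: {0}
read c: {1}
Final reachable set {1} has 1 state.

1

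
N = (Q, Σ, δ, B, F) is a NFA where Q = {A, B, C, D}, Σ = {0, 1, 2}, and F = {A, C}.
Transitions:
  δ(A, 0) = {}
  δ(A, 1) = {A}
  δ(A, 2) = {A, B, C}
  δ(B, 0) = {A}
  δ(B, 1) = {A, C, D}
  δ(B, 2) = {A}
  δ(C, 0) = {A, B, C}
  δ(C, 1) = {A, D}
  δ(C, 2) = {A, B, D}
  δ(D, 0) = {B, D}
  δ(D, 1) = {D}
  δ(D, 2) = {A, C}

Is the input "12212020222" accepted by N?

accepted

Start: {B}
read 1: {A, C, D}
read 2: {A, B, C, D}
read 2: {A, B, C, D}
read 1: {A, C, D}
read 2: {A, B, C, D}
read 0: {A, B, C, D}
read 2: {A, B, C, D}
read 0: {A, B, C, D}
read 2: {A, B, C, D}
read 2: {A, B, C, D}
read 2: {A, B, C, D}
Reachable ∩ accepting = {A, C} — nonempty.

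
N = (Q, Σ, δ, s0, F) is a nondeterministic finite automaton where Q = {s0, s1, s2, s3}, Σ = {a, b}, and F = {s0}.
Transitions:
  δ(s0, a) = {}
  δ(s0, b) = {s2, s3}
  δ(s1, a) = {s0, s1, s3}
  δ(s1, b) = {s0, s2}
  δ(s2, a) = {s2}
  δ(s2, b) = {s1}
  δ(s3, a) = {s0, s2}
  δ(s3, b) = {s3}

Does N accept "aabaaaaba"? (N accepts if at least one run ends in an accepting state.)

Start: {s0}
read a: {}
The reachable set is empty and stays empty for the remaining 8 symbols.
Reachable ∩ accepting = {} — empty.

rejected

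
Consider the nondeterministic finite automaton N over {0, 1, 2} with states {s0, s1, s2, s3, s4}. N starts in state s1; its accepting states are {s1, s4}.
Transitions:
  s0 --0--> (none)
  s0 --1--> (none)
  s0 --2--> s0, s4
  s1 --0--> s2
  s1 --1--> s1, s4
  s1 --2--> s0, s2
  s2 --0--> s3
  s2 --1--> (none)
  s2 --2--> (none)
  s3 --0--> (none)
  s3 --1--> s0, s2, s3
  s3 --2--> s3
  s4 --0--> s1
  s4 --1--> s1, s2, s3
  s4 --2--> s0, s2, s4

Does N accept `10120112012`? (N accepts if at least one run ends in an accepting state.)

Start: {s1}
read 1: {s1, s4}
read 0: {s1, s2}
read 1: {s1, s4}
read 2: {s0, s2, s4}
read 0: {s1, s3}
read 1: {s0, s1, s2, s3, s4}
read 1: {s0, s1, s2, s3, s4}
read 2: {s0, s2, s3, s4}
read 0: {s1, s3}
read 1: {s0, s1, s2, s3, s4}
read 2: {s0, s2, s3, s4}
Reachable ∩ accepting = {s4} — nonempty.

accepted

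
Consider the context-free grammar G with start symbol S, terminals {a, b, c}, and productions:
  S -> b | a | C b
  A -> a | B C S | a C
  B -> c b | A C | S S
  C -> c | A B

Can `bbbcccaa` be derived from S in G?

no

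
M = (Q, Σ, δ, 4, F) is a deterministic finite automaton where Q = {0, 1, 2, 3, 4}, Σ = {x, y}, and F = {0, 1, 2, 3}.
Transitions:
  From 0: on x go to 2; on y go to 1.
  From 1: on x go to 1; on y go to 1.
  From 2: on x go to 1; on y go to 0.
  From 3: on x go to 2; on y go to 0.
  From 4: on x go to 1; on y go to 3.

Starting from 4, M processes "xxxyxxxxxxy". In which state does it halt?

1

4 --x--> 1
1 --x--> 1
1 --x--> 1
1 --y--> 1
1 --x--> 1
1 --x--> 1
1 --x--> 1
1 --x--> 1
1 --x--> 1
1 --x--> 1
1 --y--> 1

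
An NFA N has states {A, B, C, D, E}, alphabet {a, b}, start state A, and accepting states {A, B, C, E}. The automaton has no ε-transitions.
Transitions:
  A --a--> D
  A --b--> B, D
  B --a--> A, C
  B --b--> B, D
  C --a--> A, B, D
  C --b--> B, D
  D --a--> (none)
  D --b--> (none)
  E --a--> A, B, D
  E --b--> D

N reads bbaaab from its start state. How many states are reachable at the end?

2

Start: {A}
read b: {B, D}
read b: {B, D}
read a: {A, C}
read a: {A, B, D}
read a: {A, C, D}
read b: {B, D}
Final reachable set {B, D} has 2 states.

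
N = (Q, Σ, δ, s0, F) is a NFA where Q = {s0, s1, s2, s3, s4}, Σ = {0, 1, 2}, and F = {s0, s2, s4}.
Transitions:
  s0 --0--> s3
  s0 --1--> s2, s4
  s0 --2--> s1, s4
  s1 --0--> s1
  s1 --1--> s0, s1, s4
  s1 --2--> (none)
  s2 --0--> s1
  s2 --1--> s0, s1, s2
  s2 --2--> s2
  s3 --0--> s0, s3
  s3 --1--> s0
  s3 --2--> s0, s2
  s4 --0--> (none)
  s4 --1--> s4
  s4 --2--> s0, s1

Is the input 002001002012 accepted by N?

accepted

Start: {s0}
read 0: {s3}
read 0: {s0, s3}
read 2: {s0, s1, s2, s4}
read 0: {s1, s3}
read 0: {s0, s1, s3}
read 1: {s0, s1, s2, s4}
read 0: {s1, s3}
read 0: {s0, s1, s3}
read 2: {s0, s1, s2, s4}
read 0: {s1, s3}
read 1: {s0, s1, s4}
read 2: {s0, s1, s4}
Reachable ∩ accepting = {s0, s4} — nonempty.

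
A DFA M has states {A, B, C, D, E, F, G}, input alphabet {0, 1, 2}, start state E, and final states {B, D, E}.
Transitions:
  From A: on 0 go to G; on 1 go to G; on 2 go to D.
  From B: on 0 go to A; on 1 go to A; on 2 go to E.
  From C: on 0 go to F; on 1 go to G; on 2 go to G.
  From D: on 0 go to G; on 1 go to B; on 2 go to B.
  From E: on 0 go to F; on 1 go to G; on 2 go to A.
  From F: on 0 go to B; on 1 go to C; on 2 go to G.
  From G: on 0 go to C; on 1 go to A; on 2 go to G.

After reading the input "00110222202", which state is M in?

E --0--> F
F --0--> B
B --1--> A
A --1--> G
G --0--> C
C --2--> G
G --2--> G
G --2--> G
G --2--> G
G --0--> C
C --2--> G

G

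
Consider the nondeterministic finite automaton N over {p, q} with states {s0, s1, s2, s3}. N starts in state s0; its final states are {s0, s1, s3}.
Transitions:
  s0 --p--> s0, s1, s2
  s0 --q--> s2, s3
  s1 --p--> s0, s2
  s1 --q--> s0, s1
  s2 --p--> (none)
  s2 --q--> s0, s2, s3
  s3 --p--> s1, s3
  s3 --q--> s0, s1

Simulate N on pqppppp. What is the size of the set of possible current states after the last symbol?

4

Start: {s0}
read p: {s0, s1, s2}
read q: {s0, s1, s2, s3}
read p: {s0, s1, s2, s3}
read p: {s0, s1, s2, s3}
read p: {s0, s1, s2, s3}
read p: {s0, s1, s2, s3}
read p: {s0, s1, s2, s3}
Final reachable set {s0, s1, s2, s3} has 4 states.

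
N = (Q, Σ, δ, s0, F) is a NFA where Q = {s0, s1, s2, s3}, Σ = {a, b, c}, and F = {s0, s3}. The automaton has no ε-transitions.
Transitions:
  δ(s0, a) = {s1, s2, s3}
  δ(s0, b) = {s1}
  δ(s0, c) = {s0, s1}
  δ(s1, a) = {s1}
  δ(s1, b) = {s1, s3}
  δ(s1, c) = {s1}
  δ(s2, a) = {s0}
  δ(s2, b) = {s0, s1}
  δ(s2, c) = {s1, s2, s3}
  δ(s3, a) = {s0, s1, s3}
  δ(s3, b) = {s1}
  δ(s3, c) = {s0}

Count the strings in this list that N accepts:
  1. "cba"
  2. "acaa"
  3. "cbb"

"cba": accepted
"acaa": accepted
"cbb": accepted

3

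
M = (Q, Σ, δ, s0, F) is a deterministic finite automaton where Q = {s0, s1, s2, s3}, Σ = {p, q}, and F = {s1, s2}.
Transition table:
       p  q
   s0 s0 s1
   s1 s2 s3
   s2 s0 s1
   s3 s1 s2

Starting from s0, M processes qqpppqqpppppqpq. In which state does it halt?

s1

s0 --q--> s1
s1 --q--> s3
s3 --p--> s1
s1 --p--> s2
s2 --p--> s0
s0 --q--> s1
s1 --q--> s3
s3 --p--> s1
s1 --p--> s2
s2 --p--> s0
s0 --p--> s0
s0 --p--> s0
s0 --q--> s1
s1 --p--> s2
s2 --q--> s1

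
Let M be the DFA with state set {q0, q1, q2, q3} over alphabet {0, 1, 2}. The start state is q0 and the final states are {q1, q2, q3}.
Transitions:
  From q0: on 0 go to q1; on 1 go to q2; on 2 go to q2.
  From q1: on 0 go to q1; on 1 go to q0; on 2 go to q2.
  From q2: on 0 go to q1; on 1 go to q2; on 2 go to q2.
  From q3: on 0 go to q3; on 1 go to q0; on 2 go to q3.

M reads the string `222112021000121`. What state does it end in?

q0 --2--> q2
q2 --2--> q2
q2 --2--> q2
q2 --1--> q2
q2 --1--> q2
q2 --2--> q2
q2 --0--> q1
q1 --2--> q2
q2 --1--> q2
q2 --0--> q1
q1 --0--> q1
q1 --0--> q1
q1 --1--> q0
q0 --2--> q2
q2 --1--> q2

q2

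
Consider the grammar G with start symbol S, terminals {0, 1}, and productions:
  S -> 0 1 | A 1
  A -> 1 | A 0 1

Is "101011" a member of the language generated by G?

yes

S ⇒ A1 ⇒ A011 ⇒ A01011 ⇒ 101011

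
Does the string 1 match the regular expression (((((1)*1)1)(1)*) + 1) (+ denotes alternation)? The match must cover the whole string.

The right alternative 1 matches 1.

yes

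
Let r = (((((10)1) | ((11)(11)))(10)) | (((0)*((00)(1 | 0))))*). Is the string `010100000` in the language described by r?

Neither ((((10)1)|((11)(11)))(10)) nor (((0)*((00)(1|0))))* matches 010100000.

no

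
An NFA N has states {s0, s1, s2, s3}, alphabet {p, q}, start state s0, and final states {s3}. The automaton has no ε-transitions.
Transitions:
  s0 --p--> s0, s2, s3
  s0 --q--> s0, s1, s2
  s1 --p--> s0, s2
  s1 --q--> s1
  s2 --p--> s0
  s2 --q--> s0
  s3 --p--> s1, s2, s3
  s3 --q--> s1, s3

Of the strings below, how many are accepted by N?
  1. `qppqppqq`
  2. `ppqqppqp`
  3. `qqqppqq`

3

`qppqppqq`: accepted
`ppqqppqp`: accepted
`qqqppqq`: accepted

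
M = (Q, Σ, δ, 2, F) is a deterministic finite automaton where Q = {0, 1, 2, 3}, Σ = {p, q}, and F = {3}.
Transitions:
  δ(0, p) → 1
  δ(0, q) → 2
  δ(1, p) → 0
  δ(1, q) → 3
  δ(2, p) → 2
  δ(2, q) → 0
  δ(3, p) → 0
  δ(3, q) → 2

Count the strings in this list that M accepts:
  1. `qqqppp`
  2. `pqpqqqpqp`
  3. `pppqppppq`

0

`qqqppp`: rejected
`pqpqqqpqp`: rejected
`pppqppppq`: rejected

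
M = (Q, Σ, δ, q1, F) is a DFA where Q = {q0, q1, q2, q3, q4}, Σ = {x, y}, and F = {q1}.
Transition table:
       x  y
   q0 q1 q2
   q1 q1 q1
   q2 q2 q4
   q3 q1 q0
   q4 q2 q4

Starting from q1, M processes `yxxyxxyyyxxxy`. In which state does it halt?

q1 --y--> q1
q1 --x--> q1
q1 --x--> q1
q1 --y--> q1
q1 --x--> q1
q1 --x--> q1
q1 --y--> q1
q1 --y--> q1
q1 --y--> q1
q1 --x--> q1
q1 --x--> q1
q1 --x--> q1
q1 --y--> q1

q1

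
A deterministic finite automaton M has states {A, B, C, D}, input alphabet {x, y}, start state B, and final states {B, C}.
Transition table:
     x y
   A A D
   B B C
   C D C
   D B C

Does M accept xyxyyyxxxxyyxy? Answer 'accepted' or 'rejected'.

accepted

B --x--> B
B --y--> C
C --x--> D
D --y--> C
C --y--> C
C --y--> C
C --x--> D
D --x--> B
B --x--> B
B --x--> B
B --y--> C
C --y--> C
C --x--> D
D --y--> C
End in state C, which is an accepting state.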